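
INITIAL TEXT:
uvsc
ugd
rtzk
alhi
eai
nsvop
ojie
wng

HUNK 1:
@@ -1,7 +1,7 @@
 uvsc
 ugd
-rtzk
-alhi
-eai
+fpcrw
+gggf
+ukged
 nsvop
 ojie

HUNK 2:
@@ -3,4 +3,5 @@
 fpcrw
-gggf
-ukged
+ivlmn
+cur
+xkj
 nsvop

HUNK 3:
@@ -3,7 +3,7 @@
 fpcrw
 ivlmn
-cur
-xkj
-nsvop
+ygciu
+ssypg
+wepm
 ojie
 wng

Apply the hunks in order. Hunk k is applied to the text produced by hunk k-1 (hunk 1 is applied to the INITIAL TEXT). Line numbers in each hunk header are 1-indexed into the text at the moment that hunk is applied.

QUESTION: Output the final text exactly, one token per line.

Hunk 1: at line 1 remove [rtzk,alhi,eai] add [fpcrw,gggf,ukged] -> 8 lines: uvsc ugd fpcrw gggf ukged nsvop ojie wng
Hunk 2: at line 3 remove [gggf,ukged] add [ivlmn,cur,xkj] -> 9 lines: uvsc ugd fpcrw ivlmn cur xkj nsvop ojie wng
Hunk 3: at line 3 remove [cur,xkj,nsvop] add [ygciu,ssypg,wepm] -> 9 lines: uvsc ugd fpcrw ivlmn ygciu ssypg wepm ojie wng

Answer: uvsc
ugd
fpcrw
ivlmn
ygciu
ssypg
wepm
ojie
wng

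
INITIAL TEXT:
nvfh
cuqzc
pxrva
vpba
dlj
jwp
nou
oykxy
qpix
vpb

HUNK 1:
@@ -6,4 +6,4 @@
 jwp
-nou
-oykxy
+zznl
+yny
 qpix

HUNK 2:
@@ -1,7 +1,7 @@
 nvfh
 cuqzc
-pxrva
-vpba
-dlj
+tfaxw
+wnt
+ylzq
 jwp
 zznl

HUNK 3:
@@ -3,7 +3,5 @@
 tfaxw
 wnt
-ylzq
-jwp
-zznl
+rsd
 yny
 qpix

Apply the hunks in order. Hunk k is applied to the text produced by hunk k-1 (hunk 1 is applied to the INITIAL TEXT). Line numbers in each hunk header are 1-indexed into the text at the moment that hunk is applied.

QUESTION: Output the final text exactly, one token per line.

Hunk 1: at line 6 remove [nou,oykxy] add [zznl,yny] -> 10 lines: nvfh cuqzc pxrva vpba dlj jwp zznl yny qpix vpb
Hunk 2: at line 1 remove [pxrva,vpba,dlj] add [tfaxw,wnt,ylzq] -> 10 lines: nvfh cuqzc tfaxw wnt ylzq jwp zznl yny qpix vpb
Hunk 3: at line 3 remove [ylzq,jwp,zznl] add [rsd] -> 8 lines: nvfh cuqzc tfaxw wnt rsd yny qpix vpb

Answer: nvfh
cuqzc
tfaxw
wnt
rsd
yny
qpix
vpb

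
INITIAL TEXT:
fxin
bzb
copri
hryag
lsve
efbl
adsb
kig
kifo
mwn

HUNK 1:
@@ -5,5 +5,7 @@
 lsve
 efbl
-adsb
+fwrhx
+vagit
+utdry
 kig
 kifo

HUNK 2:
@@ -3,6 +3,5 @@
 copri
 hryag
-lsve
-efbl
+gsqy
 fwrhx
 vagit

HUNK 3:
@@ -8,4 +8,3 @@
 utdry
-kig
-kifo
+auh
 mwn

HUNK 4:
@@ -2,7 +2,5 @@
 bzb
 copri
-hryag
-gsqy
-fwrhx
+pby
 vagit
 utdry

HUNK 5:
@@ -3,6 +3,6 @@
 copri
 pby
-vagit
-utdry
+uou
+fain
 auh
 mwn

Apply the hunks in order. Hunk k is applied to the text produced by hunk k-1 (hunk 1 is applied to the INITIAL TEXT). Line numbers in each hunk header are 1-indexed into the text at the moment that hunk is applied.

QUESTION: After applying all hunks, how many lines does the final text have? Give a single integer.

Answer: 8

Derivation:
Hunk 1: at line 5 remove [adsb] add [fwrhx,vagit,utdry] -> 12 lines: fxin bzb copri hryag lsve efbl fwrhx vagit utdry kig kifo mwn
Hunk 2: at line 3 remove [lsve,efbl] add [gsqy] -> 11 lines: fxin bzb copri hryag gsqy fwrhx vagit utdry kig kifo mwn
Hunk 3: at line 8 remove [kig,kifo] add [auh] -> 10 lines: fxin bzb copri hryag gsqy fwrhx vagit utdry auh mwn
Hunk 4: at line 2 remove [hryag,gsqy,fwrhx] add [pby] -> 8 lines: fxin bzb copri pby vagit utdry auh mwn
Hunk 5: at line 3 remove [vagit,utdry] add [uou,fain] -> 8 lines: fxin bzb copri pby uou fain auh mwn
Final line count: 8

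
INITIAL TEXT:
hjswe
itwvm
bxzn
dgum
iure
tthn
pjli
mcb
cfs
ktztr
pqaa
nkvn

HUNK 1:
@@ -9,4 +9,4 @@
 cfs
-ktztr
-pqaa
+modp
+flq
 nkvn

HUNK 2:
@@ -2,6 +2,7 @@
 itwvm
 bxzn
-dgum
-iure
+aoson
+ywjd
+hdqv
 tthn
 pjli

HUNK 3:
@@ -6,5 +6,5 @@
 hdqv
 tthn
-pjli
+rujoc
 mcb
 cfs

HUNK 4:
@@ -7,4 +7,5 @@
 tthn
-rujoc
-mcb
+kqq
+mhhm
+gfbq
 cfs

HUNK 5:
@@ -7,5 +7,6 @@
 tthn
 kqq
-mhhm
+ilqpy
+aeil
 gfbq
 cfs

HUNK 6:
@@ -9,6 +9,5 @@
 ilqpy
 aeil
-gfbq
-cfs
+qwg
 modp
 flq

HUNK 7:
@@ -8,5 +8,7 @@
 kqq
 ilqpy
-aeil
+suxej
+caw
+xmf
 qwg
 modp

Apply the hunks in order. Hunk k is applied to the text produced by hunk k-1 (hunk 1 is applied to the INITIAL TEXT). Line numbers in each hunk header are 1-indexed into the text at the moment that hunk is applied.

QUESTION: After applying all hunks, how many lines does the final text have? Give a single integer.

Hunk 1: at line 9 remove [ktztr,pqaa] add [modp,flq] -> 12 lines: hjswe itwvm bxzn dgum iure tthn pjli mcb cfs modp flq nkvn
Hunk 2: at line 2 remove [dgum,iure] add [aoson,ywjd,hdqv] -> 13 lines: hjswe itwvm bxzn aoson ywjd hdqv tthn pjli mcb cfs modp flq nkvn
Hunk 3: at line 6 remove [pjli] add [rujoc] -> 13 lines: hjswe itwvm bxzn aoson ywjd hdqv tthn rujoc mcb cfs modp flq nkvn
Hunk 4: at line 7 remove [rujoc,mcb] add [kqq,mhhm,gfbq] -> 14 lines: hjswe itwvm bxzn aoson ywjd hdqv tthn kqq mhhm gfbq cfs modp flq nkvn
Hunk 5: at line 7 remove [mhhm] add [ilqpy,aeil] -> 15 lines: hjswe itwvm bxzn aoson ywjd hdqv tthn kqq ilqpy aeil gfbq cfs modp flq nkvn
Hunk 6: at line 9 remove [gfbq,cfs] add [qwg] -> 14 lines: hjswe itwvm bxzn aoson ywjd hdqv tthn kqq ilqpy aeil qwg modp flq nkvn
Hunk 7: at line 8 remove [aeil] add [suxej,caw,xmf] -> 16 lines: hjswe itwvm bxzn aoson ywjd hdqv tthn kqq ilqpy suxej caw xmf qwg modp flq nkvn
Final line count: 16

Answer: 16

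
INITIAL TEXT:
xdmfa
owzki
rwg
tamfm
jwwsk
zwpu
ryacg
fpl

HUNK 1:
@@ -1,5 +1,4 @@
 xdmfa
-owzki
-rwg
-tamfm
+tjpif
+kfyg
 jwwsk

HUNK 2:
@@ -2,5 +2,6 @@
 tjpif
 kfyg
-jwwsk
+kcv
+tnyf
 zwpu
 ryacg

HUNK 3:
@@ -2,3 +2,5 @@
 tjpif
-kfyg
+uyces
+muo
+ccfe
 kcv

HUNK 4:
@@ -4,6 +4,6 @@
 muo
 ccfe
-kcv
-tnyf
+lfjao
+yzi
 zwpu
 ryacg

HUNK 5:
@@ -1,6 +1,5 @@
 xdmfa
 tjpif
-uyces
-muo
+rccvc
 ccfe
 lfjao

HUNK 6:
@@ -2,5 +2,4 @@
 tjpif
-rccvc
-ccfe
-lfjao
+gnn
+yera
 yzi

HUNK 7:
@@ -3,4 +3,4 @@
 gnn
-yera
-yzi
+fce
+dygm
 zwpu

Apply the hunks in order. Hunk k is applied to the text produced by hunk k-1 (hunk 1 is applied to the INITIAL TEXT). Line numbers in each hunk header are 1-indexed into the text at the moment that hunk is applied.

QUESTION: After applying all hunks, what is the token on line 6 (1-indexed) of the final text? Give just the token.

Answer: zwpu

Derivation:
Hunk 1: at line 1 remove [owzki,rwg,tamfm] add [tjpif,kfyg] -> 7 lines: xdmfa tjpif kfyg jwwsk zwpu ryacg fpl
Hunk 2: at line 2 remove [jwwsk] add [kcv,tnyf] -> 8 lines: xdmfa tjpif kfyg kcv tnyf zwpu ryacg fpl
Hunk 3: at line 2 remove [kfyg] add [uyces,muo,ccfe] -> 10 lines: xdmfa tjpif uyces muo ccfe kcv tnyf zwpu ryacg fpl
Hunk 4: at line 4 remove [kcv,tnyf] add [lfjao,yzi] -> 10 lines: xdmfa tjpif uyces muo ccfe lfjao yzi zwpu ryacg fpl
Hunk 5: at line 1 remove [uyces,muo] add [rccvc] -> 9 lines: xdmfa tjpif rccvc ccfe lfjao yzi zwpu ryacg fpl
Hunk 6: at line 2 remove [rccvc,ccfe,lfjao] add [gnn,yera] -> 8 lines: xdmfa tjpif gnn yera yzi zwpu ryacg fpl
Hunk 7: at line 3 remove [yera,yzi] add [fce,dygm] -> 8 lines: xdmfa tjpif gnn fce dygm zwpu ryacg fpl
Final line 6: zwpu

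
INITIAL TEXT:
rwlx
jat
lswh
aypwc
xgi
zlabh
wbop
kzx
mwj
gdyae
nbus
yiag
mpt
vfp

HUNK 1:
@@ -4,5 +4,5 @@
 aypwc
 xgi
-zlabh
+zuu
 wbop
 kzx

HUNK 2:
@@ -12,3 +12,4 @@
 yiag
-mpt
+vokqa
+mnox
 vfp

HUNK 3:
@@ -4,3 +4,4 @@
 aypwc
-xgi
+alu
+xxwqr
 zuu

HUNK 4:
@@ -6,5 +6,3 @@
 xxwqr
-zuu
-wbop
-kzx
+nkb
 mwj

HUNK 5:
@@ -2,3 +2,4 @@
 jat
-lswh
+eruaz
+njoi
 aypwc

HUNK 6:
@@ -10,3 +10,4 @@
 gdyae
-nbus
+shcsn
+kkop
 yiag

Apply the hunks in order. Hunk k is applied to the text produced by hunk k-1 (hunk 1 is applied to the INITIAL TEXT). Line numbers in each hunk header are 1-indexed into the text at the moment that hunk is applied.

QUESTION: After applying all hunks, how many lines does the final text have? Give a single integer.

Answer: 16

Derivation:
Hunk 1: at line 4 remove [zlabh] add [zuu] -> 14 lines: rwlx jat lswh aypwc xgi zuu wbop kzx mwj gdyae nbus yiag mpt vfp
Hunk 2: at line 12 remove [mpt] add [vokqa,mnox] -> 15 lines: rwlx jat lswh aypwc xgi zuu wbop kzx mwj gdyae nbus yiag vokqa mnox vfp
Hunk 3: at line 4 remove [xgi] add [alu,xxwqr] -> 16 lines: rwlx jat lswh aypwc alu xxwqr zuu wbop kzx mwj gdyae nbus yiag vokqa mnox vfp
Hunk 4: at line 6 remove [zuu,wbop,kzx] add [nkb] -> 14 lines: rwlx jat lswh aypwc alu xxwqr nkb mwj gdyae nbus yiag vokqa mnox vfp
Hunk 5: at line 2 remove [lswh] add [eruaz,njoi] -> 15 lines: rwlx jat eruaz njoi aypwc alu xxwqr nkb mwj gdyae nbus yiag vokqa mnox vfp
Hunk 6: at line 10 remove [nbus] add [shcsn,kkop] -> 16 lines: rwlx jat eruaz njoi aypwc alu xxwqr nkb mwj gdyae shcsn kkop yiag vokqa mnox vfp
Final line count: 16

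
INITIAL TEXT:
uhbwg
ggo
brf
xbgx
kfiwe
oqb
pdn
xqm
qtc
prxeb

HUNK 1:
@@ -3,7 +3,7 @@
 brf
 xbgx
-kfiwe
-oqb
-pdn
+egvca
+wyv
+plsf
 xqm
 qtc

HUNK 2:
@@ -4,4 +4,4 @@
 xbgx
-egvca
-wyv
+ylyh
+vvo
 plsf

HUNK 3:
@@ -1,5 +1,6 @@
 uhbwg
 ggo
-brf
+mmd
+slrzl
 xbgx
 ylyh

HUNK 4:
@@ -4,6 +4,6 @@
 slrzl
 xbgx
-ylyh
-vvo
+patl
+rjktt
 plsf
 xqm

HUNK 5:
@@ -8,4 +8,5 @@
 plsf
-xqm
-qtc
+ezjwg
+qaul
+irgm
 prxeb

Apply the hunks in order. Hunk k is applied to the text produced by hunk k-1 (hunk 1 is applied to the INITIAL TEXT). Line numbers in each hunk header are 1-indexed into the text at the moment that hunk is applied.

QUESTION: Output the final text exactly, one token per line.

Answer: uhbwg
ggo
mmd
slrzl
xbgx
patl
rjktt
plsf
ezjwg
qaul
irgm
prxeb

Derivation:
Hunk 1: at line 3 remove [kfiwe,oqb,pdn] add [egvca,wyv,plsf] -> 10 lines: uhbwg ggo brf xbgx egvca wyv plsf xqm qtc prxeb
Hunk 2: at line 4 remove [egvca,wyv] add [ylyh,vvo] -> 10 lines: uhbwg ggo brf xbgx ylyh vvo plsf xqm qtc prxeb
Hunk 3: at line 1 remove [brf] add [mmd,slrzl] -> 11 lines: uhbwg ggo mmd slrzl xbgx ylyh vvo plsf xqm qtc prxeb
Hunk 4: at line 4 remove [ylyh,vvo] add [patl,rjktt] -> 11 lines: uhbwg ggo mmd slrzl xbgx patl rjktt plsf xqm qtc prxeb
Hunk 5: at line 8 remove [xqm,qtc] add [ezjwg,qaul,irgm] -> 12 lines: uhbwg ggo mmd slrzl xbgx patl rjktt plsf ezjwg qaul irgm prxeb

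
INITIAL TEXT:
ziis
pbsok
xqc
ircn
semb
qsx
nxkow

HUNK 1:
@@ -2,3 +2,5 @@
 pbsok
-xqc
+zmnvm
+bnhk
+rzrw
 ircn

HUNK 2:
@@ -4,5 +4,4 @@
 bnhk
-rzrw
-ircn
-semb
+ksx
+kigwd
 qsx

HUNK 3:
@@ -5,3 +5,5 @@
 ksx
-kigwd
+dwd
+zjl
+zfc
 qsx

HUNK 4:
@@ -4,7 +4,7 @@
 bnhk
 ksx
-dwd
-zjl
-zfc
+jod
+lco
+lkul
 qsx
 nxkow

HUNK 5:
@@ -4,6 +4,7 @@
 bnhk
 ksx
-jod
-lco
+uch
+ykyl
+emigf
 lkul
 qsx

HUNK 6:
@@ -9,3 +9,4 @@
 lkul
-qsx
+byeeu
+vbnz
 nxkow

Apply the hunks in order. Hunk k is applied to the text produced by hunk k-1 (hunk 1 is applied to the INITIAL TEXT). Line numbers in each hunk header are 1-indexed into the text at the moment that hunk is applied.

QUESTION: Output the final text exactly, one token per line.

Answer: ziis
pbsok
zmnvm
bnhk
ksx
uch
ykyl
emigf
lkul
byeeu
vbnz
nxkow

Derivation:
Hunk 1: at line 2 remove [xqc] add [zmnvm,bnhk,rzrw] -> 9 lines: ziis pbsok zmnvm bnhk rzrw ircn semb qsx nxkow
Hunk 2: at line 4 remove [rzrw,ircn,semb] add [ksx,kigwd] -> 8 lines: ziis pbsok zmnvm bnhk ksx kigwd qsx nxkow
Hunk 3: at line 5 remove [kigwd] add [dwd,zjl,zfc] -> 10 lines: ziis pbsok zmnvm bnhk ksx dwd zjl zfc qsx nxkow
Hunk 4: at line 4 remove [dwd,zjl,zfc] add [jod,lco,lkul] -> 10 lines: ziis pbsok zmnvm bnhk ksx jod lco lkul qsx nxkow
Hunk 5: at line 4 remove [jod,lco] add [uch,ykyl,emigf] -> 11 lines: ziis pbsok zmnvm bnhk ksx uch ykyl emigf lkul qsx nxkow
Hunk 6: at line 9 remove [qsx] add [byeeu,vbnz] -> 12 lines: ziis pbsok zmnvm bnhk ksx uch ykyl emigf lkul byeeu vbnz nxkow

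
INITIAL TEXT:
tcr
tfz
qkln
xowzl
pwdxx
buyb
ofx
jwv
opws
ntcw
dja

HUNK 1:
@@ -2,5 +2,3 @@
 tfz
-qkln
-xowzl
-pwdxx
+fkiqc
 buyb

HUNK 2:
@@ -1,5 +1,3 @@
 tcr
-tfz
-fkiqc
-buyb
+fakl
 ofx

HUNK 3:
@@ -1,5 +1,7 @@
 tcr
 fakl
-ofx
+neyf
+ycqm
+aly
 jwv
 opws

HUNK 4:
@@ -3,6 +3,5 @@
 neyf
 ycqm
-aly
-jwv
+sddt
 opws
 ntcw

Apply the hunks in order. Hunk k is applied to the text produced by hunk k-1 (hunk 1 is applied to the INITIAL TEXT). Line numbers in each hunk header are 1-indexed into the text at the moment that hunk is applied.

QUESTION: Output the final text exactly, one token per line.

Hunk 1: at line 2 remove [qkln,xowzl,pwdxx] add [fkiqc] -> 9 lines: tcr tfz fkiqc buyb ofx jwv opws ntcw dja
Hunk 2: at line 1 remove [tfz,fkiqc,buyb] add [fakl] -> 7 lines: tcr fakl ofx jwv opws ntcw dja
Hunk 3: at line 1 remove [ofx] add [neyf,ycqm,aly] -> 9 lines: tcr fakl neyf ycqm aly jwv opws ntcw dja
Hunk 4: at line 3 remove [aly,jwv] add [sddt] -> 8 lines: tcr fakl neyf ycqm sddt opws ntcw dja

Answer: tcr
fakl
neyf
ycqm
sddt
opws
ntcw
dja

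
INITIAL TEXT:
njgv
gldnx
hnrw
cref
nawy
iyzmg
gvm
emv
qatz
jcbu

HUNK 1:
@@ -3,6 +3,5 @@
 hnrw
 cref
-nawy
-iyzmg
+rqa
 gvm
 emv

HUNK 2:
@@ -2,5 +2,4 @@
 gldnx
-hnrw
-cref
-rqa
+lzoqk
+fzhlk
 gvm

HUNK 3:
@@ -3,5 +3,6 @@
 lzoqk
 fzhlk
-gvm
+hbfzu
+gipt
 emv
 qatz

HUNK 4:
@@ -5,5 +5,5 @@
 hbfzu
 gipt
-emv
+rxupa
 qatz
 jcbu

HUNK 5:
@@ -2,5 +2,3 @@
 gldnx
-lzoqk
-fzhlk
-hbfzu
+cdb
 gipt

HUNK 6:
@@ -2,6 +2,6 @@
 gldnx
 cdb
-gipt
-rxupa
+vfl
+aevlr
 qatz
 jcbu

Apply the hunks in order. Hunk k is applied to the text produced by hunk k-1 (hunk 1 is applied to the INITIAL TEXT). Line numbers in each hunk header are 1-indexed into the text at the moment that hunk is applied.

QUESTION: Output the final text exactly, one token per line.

Hunk 1: at line 3 remove [nawy,iyzmg] add [rqa] -> 9 lines: njgv gldnx hnrw cref rqa gvm emv qatz jcbu
Hunk 2: at line 2 remove [hnrw,cref,rqa] add [lzoqk,fzhlk] -> 8 lines: njgv gldnx lzoqk fzhlk gvm emv qatz jcbu
Hunk 3: at line 3 remove [gvm] add [hbfzu,gipt] -> 9 lines: njgv gldnx lzoqk fzhlk hbfzu gipt emv qatz jcbu
Hunk 4: at line 5 remove [emv] add [rxupa] -> 9 lines: njgv gldnx lzoqk fzhlk hbfzu gipt rxupa qatz jcbu
Hunk 5: at line 2 remove [lzoqk,fzhlk,hbfzu] add [cdb] -> 7 lines: njgv gldnx cdb gipt rxupa qatz jcbu
Hunk 6: at line 2 remove [gipt,rxupa] add [vfl,aevlr] -> 7 lines: njgv gldnx cdb vfl aevlr qatz jcbu

Answer: njgv
gldnx
cdb
vfl
aevlr
qatz
jcbu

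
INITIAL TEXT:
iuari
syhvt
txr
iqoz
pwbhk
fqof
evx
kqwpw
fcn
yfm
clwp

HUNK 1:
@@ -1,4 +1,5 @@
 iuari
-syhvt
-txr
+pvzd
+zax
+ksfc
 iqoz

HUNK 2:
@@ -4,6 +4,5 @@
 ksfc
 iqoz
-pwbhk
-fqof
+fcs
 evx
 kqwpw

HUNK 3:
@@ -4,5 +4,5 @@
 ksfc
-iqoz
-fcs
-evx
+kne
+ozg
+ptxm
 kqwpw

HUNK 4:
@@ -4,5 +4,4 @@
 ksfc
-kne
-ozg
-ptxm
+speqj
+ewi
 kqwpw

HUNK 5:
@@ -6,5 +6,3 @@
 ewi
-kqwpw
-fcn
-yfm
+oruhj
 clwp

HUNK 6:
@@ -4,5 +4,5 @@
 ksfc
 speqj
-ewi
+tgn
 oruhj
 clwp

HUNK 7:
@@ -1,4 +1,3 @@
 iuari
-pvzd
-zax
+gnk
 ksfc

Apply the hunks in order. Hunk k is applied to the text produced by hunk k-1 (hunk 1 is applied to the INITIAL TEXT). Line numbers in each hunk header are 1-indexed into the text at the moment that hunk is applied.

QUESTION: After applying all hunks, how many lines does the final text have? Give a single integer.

Hunk 1: at line 1 remove [syhvt,txr] add [pvzd,zax,ksfc] -> 12 lines: iuari pvzd zax ksfc iqoz pwbhk fqof evx kqwpw fcn yfm clwp
Hunk 2: at line 4 remove [pwbhk,fqof] add [fcs] -> 11 lines: iuari pvzd zax ksfc iqoz fcs evx kqwpw fcn yfm clwp
Hunk 3: at line 4 remove [iqoz,fcs,evx] add [kne,ozg,ptxm] -> 11 lines: iuari pvzd zax ksfc kne ozg ptxm kqwpw fcn yfm clwp
Hunk 4: at line 4 remove [kne,ozg,ptxm] add [speqj,ewi] -> 10 lines: iuari pvzd zax ksfc speqj ewi kqwpw fcn yfm clwp
Hunk 5: at line 6 remove [kqwpw,fcn,yfm] add [oruhj] -> 8 lines: iuari pvzd zax ksfc speqj ewi oruhj clwp
Hunk 6: at line 4 remove [ewi] add [tgn] -> 8 lines: iuari pvzd zax ksfc speqj tgn oruhj clwp
Hunk 7: at line 1 remove [pvzd,zax] add [gnk] -> 7 lines: iuari gnk ksfc speqj tgn oruhj clwp
Final line count: 7

Answer: 7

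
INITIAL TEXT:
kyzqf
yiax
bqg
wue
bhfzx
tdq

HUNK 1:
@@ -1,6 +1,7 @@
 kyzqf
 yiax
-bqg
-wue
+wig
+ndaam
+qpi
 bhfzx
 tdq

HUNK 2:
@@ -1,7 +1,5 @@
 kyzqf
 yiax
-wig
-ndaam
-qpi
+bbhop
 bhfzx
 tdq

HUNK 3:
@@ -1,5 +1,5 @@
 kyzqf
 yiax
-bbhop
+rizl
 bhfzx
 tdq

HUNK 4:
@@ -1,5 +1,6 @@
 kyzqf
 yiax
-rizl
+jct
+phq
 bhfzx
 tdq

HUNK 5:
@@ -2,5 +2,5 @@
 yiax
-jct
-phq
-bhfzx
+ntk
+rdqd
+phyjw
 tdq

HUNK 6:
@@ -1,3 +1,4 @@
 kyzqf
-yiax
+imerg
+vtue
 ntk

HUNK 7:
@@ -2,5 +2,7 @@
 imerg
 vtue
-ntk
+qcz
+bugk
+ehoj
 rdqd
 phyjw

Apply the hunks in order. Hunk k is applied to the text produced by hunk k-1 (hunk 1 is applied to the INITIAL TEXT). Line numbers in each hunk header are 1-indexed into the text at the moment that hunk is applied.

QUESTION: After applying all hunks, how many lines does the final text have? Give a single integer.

Hunk 1: at line 1 remove [bqg,wue] add [wig,ndaam,qpi] -> 7 lines: kyzqf yiax wig ndaam qpi bhfzx tdq
Hunk 2: at line 1 remove [wig,ndaam,qpi] add [bbhop] -> 5 lines: kyzqf yiax bbhop bhfzx tdq
Hunk 3: at line 1 remove [bbhop] add [rizl] -> 5 lines: kyzqf yiax rizl bhfzx tdq
Hunk 4: at line 1 remove [rizl] add [jct,phq] -> 6 lines: kyzqf yiax jct phq bhfzx tdq
Hunk 5: at line 2 remove [jct,phq,bhfzx] add [ntk,rdqd,phyjw] -> 6 lines: kyzqf yiax ntk rdqd phyjw tdq
Hunk 6: at line 1 remove [yiax] add [imerg,vtue] -> 7 lines: kyzqf imerg vtue ntk rdqd phyjw tdq
Hunk 7: at line 2 remove [ntk] add [qcz,bugk,ehoj] -> 9 lines: kyzqf imerg vtue qcz bugk ehoj rdqd phyjw tdq
Final line count: 9

Answer: 9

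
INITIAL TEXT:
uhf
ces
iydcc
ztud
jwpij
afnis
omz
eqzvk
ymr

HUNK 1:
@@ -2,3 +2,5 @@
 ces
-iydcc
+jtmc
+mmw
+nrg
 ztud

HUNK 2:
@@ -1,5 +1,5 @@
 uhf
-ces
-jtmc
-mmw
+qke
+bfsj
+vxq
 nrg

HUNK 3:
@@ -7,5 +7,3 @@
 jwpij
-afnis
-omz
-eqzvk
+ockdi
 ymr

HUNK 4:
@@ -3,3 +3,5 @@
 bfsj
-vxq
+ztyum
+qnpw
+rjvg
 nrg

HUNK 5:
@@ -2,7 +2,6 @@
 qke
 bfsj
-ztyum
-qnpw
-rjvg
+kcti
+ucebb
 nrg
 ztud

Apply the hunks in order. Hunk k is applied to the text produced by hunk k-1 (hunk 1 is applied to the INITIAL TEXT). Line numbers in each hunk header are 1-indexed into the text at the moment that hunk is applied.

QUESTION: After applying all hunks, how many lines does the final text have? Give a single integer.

Hunk 1: at line 2 remove [iydcc] add [jtmc,mmw,nrg] -> 11 lines: uhf ces jtmc mmw nrg ztud jwpij afnis omz eqzvk ymr
Hunk 2: at line 1 remove [ces,jtmc,mmw] add [qke,bfsj,vxq] -> 11 lines: uhf qke bfsj vxq nrg ztud jwpij afnis omz eqzvk ymr
Hunk 3: at line 7 remove [afnis,omz,eqzvk] add [ockdi] -> 9 lines: uhf qke bfsj vxq nrg ztud jwpij ockdi ymr
Hunk 4: at line 3 remove [vxq] add [ztyum,qnpw,rjvg] -> 11 lines: uhf qke bfsj ztyum qnpw rjvg nrg ztud jwpij ockdi ymr
Hunk 5: at line 2 remove [ztyum,qnpw,rjvg] add [kcti,ucebb] -> 10 lines: uhf qke bfsj kcti ucebb nrg ztud jwpij ockdi ymr
Final line count: 10

Answer: 10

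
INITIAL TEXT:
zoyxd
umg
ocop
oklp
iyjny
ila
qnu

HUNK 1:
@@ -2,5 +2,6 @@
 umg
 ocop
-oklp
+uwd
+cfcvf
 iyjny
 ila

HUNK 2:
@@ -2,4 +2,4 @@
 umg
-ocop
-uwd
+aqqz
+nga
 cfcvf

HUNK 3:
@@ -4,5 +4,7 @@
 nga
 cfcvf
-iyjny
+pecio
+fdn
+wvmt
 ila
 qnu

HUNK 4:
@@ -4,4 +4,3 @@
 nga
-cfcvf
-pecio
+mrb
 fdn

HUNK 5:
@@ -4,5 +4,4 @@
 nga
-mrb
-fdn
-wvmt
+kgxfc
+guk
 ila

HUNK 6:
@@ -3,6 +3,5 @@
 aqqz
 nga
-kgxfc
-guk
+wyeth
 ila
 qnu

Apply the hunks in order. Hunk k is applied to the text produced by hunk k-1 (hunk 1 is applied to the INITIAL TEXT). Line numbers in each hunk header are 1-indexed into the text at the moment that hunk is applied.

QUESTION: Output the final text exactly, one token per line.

Hunk 1: at line 2 remove [oklp] add [uwd,cfcvf] -> 8 lines: zoyxd umg ocop uwd cfcvf iyjny ila qnu
Hunk 2: at line 2 remove [ocop,uwd] add [aqqz,nga] -> 8 lines: zoyxd umg aqqz nga cfcvf iyjny ila qnu
Hunk 3: at line 4 remove [iyjny] add [pecio,fdn,wvmt] -> 10 lines: zoyxd umg aqqz nga cfcvf pecio fdn wvmt ila qnu
Hunk 4: at line 4 remove [cfcvf,pecio] add [mrb] -> 9 lines: zoyxd umg aqqz nga mrb fdn wvmt ila qnu
Hunk 5: at line 4 remove [mrb,fdn,wvmt] add [kgxfc,guk] -> 8 lines: zoyxd umg aqqz nga kgxfc guk ila qnu
Hunk 6: at line 3 remove [kgxfc,guk] add [wyeth] -> 7 lines: zoyxd umg aqqz nga wyeth ila qnu

Answer: zoyxd
umg
aqqz
nga
wyeth
ila
qnu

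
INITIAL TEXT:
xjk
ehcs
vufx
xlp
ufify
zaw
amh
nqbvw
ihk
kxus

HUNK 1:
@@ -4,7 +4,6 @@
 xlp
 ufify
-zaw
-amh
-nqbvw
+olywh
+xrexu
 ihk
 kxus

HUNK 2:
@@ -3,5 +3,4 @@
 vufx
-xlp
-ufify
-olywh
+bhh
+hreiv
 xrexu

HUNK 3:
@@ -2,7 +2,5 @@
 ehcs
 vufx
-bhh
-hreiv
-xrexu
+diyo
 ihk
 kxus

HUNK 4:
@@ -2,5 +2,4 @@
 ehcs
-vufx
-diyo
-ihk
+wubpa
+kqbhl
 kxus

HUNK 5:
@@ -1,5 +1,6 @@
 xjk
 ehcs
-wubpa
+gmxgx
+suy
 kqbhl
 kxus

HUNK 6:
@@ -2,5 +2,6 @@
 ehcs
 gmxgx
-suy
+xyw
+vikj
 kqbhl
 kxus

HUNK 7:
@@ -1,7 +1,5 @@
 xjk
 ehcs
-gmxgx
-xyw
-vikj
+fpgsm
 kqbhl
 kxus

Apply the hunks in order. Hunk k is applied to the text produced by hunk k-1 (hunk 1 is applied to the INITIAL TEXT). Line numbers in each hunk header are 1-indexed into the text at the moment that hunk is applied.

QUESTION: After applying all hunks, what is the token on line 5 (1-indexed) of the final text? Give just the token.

Answer: kxus

Derivation:
Hunk 1: at line 4 remove [zaw,amh,nqbvw] add [olywh,xrexu] -> 9 lines: xjk ehcs vufx xlp ufify olywh xrexu ihk kxus
Hunk 2: at line 3 remove [xlp,ufify,olywh] add [bhh,hreiv] -> 8 lines: xjk ehcs vufx bhh hreiv xrexu ihk kxus
Hunk 3: at line 2 remove [bhh,hreiv,xrexu] add [diyo] -> 6 lines: xjk ehcs vufx diyo ihk kxus
Hunk 4: at line 2 remove [vufx,diyo,ihk] add [wubpa,kqbhl] -> 5 lines: xjk ehcs wubpa kqbhl kxus
Hunk 5: at line 1 remove [wubpa] add [gmxgx,suy] -> 6 lines: xjk ehcs gmxgx suy kqbhl kxus
Hunk 6: at line 2 remove [suy] add [xyw,vikj] -> 7 lines: xjk ehcs gmxgx xyw vikj kqbhl kxus
Hunk 7: at line 1 remove [gmxgx,xyw,vikj] add [fpgsm] -> 5 lines: xjk ehcs fpgsm kqbhl kxus
Final line 5: kxus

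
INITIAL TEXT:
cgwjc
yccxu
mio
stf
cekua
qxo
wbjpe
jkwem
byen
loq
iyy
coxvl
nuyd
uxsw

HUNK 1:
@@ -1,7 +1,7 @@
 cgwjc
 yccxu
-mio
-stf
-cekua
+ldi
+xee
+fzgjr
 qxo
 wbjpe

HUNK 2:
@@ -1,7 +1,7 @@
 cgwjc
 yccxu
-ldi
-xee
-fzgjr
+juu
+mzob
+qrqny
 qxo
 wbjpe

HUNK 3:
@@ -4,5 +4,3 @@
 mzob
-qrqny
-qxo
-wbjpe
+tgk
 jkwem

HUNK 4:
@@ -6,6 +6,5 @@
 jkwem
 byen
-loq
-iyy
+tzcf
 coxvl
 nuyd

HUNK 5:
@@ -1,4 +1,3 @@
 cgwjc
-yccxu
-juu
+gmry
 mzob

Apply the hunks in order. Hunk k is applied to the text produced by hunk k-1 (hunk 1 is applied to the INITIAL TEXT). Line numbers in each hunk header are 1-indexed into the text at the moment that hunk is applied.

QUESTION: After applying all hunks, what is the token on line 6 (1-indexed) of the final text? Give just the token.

Answer: byen

Derivation:
Hunk 1: at line 1 remove [mio,stf,cekua] add [ldi,xee,fzgjr] -> 14 lines: cgwjc yccxu ldi xee fzgjr qxo wbjpe jkwem byen loq iyy coxvl nuyd uxsw
Hunk 2: at line 1 remove [ldi,xee,fzgjr] add [juu,mzob,qrqny] -> 14 lines: cgwjc yccxu juu mzob qrqny qxo wbjpe jkwem byen loq iyy coxvl nuyd uxsw
Hunk 3: at line 4 remove [qrqny,qxo,wbjpe] add [tgk] -> 12 lines: cgwjc yccxu juu mzob tgk jkwem byen loq iyy coxvl nuyd uxsw
Hunk 4: at line 6 remove [loq,iyy] add [tzcf] -> 11 lines: cgwjc yccxu juu mzob tgk jkwem byen tzcf coxvl nuyd uxsw
Hunk 5: at line 1 remove [yccxu,juu] add [gmry] -> 10 lines: cgwjc gmry mzob tgk jkwem byen tzcf coxvl nuyd uxsw
Final line 6: byen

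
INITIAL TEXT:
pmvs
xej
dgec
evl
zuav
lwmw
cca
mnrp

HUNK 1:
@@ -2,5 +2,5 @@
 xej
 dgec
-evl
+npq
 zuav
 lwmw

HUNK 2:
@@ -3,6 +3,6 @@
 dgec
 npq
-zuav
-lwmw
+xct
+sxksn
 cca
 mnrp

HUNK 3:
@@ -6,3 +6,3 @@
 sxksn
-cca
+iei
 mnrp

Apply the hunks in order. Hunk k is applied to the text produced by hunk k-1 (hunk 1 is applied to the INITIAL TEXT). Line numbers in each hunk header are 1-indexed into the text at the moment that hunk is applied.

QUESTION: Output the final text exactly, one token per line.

Hunk 1: at line 2 remove [evl] add [npq] -> 8 lines: pmvs xej dgec npq zuav lwmw cca mnrp
Hunk 2: at line 3 remove [zuav,lwmw] add [xct,sxksn] -> 8 lines: pmvs xej dgec npq xct sxksn cca mnrp
Hunk 3: at line 6 remove [cca] add [iei] -> 8 lines: pmvs xej dgec npq xct sxksn iei mnrp

Answer: pmvs
xej
dgec
npq
xct
sxksn
iei
mnrp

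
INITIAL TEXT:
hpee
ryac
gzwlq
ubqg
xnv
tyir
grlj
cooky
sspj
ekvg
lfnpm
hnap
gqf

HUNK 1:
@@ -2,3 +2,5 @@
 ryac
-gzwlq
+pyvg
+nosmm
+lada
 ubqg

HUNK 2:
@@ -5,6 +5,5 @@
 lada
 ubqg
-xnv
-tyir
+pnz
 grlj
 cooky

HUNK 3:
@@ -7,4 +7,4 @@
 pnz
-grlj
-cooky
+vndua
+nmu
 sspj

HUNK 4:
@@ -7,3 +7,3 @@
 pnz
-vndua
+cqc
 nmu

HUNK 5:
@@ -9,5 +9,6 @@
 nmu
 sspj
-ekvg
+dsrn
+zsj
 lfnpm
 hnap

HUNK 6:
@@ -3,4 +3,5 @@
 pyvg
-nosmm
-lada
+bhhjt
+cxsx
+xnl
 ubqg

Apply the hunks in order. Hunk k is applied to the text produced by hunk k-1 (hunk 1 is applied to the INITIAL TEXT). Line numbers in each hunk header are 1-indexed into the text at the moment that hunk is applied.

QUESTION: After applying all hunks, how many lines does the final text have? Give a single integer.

Hunk 1: at line 2 remove [gzwlq] add [pyvg,nosmm,lada] -> 15 lines: hpee ryac pyvg nosmm lada ubqg xnv tyir grlj cooky sspj ekvg lfnpm hnap gqf
Hunk 2: at line 5 remove [xnv,tyir] add [pnz] -> 14 lines: hpee ryac pyvg nosmm lada ubqg pnz grlj cooky sspj ekvg lfnpm hnap gqf
Hunk 3: at line 7 remove [grlj,cooky] add [vndua,nmu] -> 14 lines: hpee ryac pyvg nosmm lada ubqg pnz vndua nmu sspj ekvg lfnpm hnap gqf
Hunk 4: at line 7 remove [vndua] add [cqc] -> 14 lines: hpee ryac pyvg nosmm lada ubqg pnz cqc nmu sspj ekvg lfnpm hnap gqf
Hunk 5: at line 9 remove [ekvg] add [dsrn,zsj] -> 15 lines: hpee ryac pyvg nosmm lada ubqg pnz cqc nmu sspj dsrn zsj lfnpm hnap gqf
Hunk 6: at line 3 remove [nosmm,lada] add [bhhjt,cxsx,xnl] -> 16 lines: hpee ryac pyvg bhhjt cxsx xnl ubqg pnz cqc nmu sspj dsrn zsj lfnpm hnap gqf
Final line count: 16

Answer: 16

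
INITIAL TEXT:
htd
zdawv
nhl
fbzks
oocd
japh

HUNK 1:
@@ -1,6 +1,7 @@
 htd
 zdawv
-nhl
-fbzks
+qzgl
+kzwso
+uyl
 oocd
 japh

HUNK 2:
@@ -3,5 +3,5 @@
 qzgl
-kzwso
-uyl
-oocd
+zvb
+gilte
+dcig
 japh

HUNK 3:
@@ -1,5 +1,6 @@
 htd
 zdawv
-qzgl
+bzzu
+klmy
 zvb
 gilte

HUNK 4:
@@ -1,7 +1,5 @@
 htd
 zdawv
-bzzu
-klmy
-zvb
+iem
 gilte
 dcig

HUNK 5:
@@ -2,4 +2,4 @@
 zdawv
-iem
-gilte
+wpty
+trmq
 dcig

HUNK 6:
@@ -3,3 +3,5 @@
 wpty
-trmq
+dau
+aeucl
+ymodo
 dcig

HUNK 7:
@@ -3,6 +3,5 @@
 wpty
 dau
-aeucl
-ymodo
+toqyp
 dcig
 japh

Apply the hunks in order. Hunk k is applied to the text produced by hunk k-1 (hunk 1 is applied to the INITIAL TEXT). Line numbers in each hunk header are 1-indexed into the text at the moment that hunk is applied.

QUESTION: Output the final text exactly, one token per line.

Hunk 1: at line 1 remove [nhl,fbzks] add [qzgl,kzwso,uyl] -> 7 lines: htd zdawv qzgl kzwso uyl oocd japh
Hunk 2: at line 3 remove [kzwso,uyl,oocd] add [zvb,gilte,dcig] -> 7 lines: htd zdawv qzgl zvb gilte dcig japh
Hunk 3: at line 1 remove [qzgl] add [bzzu,klmy] -> 8 lines: htd zdawv bzzu klmy zvb gilte dcig japh
Hunk 4: at line 1 remove [bzzu,klmy,zvb] add [iem] -> 6 lines: htd zdawv iem gilte dcig japh
Hunk 5: at line 2 remove [iem,gilte] add [wpty,trmq] -> 6 lines: htd zdawv wpty trmq dcig japh
Hunk 6: at line 3 remove [trmq] add [dau,aeucl,ymodo] -> 8 lines: htd zdawv wpty dau aeucl ymodo dcig japh
Hunk 7: at line 3 remove [aeucl,ymodo] add [toqyp] -> 7 lines: htd zdawv wpty dau toqyp dcig japh

Answer: htd
zdawv
wpty
dau
toqyp
dcig
japh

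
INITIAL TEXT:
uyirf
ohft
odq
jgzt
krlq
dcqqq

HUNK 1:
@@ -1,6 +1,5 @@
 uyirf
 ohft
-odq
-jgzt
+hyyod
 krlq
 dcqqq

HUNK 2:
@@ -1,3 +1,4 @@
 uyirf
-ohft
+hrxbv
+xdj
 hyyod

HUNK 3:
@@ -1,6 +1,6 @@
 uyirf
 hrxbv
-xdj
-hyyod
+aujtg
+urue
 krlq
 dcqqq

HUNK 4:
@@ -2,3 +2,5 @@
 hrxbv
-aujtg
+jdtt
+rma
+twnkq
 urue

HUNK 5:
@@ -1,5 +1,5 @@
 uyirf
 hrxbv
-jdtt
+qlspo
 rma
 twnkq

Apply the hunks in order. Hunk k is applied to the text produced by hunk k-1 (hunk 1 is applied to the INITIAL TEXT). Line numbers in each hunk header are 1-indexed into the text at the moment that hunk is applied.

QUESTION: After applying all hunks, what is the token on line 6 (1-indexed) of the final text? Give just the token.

Hunk 1: at line 1 remove [odq,jgzt] add [hyyod] -> 5 lines: uyirf ohft hyyod krlq dcqqq
Hunk 2: at line 1 remove [ohft] add [hrxbv,xdj] -> 6 lines: uyirf hrxbv xdj hyyod krlq dcqqq
Hunk 3: at line 1 remove [xdj,hyyod] add [aujtg,urue] -> 6 lines: uyirf hrxbv aujtg urue krlq dcqqq
Hunk 4: at line 2 remove [aujtg] add [jdtt,rma,twnkq] -> 8 lines: uyirf hrxbv jdtt rma twnkq urue krlq dcqqq
Hunk 5: at line 1 remove [jdtt] add [qlspo] -> 8 lines: uyirf hrxbv qlspo rma twnkq urue krlq dcqqq
Final line 6: urue

Answer: urue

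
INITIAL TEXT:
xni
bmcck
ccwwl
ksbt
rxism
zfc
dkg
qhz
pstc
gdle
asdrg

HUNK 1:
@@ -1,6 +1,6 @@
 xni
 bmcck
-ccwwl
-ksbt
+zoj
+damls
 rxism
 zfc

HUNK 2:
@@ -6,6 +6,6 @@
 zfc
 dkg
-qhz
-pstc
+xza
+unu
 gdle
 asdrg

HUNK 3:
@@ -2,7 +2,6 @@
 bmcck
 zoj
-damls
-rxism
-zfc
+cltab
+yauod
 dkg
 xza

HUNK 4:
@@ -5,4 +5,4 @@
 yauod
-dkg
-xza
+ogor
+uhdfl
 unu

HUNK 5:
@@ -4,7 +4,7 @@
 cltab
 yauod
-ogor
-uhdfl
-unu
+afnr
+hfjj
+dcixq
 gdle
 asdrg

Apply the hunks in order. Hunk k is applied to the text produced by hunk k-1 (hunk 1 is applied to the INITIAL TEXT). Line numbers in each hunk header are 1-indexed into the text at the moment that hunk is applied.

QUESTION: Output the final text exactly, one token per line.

Answer: xni
bmcck
zoj
cltab
yauod
afnr
hfjj
dcixq
gdle
asdrg

Derivation:
Hunk 1: at line 1 remove [ccwwl,ksbt] add [zoj,damls] -> 11 lines: xni bmcck zoj damls rxism zfc dkg qhz pstc gdle asdrg
Hunk 2: at line 6 remove [qhz,pstc] add [xza,unu] -> 11 lines: xni bmcck zoj damls rxism zfc dkg xza unu gdle asdrg
Hunk 3: at line 2 remove [damls,rxism,zfc] add [cltab,yauod] -> 10 lines: xni bmcck zoj cltab yauod dkg xza unu gdle asdrg
Hunk 4: at line 5 remove [dkg,xza] add [ogor,uhdfl] -> 10 lines: xni bmcck zoj cltab yauod ogor uhdfl unu gdle asdrg
Hunk 5: at line 4 remove [ogor,uhdfl,unu] add [afnr,hfjj,dcixq] -> 10 lines: xni bmcck zoj cltab yauod afnr hfjj dcixq gdle asdrg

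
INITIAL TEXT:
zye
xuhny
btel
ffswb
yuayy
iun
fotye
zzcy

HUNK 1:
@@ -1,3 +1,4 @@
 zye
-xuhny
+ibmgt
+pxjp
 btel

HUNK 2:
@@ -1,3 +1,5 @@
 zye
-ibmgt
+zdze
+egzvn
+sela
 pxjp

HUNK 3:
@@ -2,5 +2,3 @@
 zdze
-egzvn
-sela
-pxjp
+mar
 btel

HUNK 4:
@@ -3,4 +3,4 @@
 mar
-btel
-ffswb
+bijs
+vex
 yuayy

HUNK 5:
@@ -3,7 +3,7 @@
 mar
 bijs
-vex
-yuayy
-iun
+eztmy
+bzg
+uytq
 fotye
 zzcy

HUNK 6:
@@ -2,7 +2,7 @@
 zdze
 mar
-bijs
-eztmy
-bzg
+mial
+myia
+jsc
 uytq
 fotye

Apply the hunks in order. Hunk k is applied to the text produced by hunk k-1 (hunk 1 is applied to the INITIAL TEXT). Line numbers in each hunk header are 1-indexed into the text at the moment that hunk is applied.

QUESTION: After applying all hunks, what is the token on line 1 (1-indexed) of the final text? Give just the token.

Answer: zye

Derivation:
Hunk 1: at line 1 remove [xuhny] add [ibmgt,pxjp] -> 9 lines: zye ibmgt pxjp btel ffswb yuayy iun fotye zzcy
Hunk 2: at line 1 remove [ibmgt] add [zdze,egzvn,sela] -> 11 lines: zye zdze egzvn sela pxjp btel ffswb yuayy iun fotye zzcy
Hunk 3: at line 2 remove [egzvn,sela,pxjp] add [mar] -> 9 lines: zye zdze mar btel ffswb yuayy iun fotye zzcy
Hunk 4: at line 3 remove [btel,ffswb] add [bijs,vex] -> 9 lines: zye zdze mar bijs vex yuayy iun fotye zzcy
Hunk 5: at line 3 remove [vex,yuayy,iun] add [eztmy,bzg,uytq] -> 9 lines: zye zdze mar bijs eztmy bzg uytq fotye zzcy
Hunk 6: at line 2 remove [bijs,eztmy,bzg] add [mial,myia,jsc] -> 9 lines: zye zdze mar mial myia jsc uytq fotye zzcy
Final line 1: zye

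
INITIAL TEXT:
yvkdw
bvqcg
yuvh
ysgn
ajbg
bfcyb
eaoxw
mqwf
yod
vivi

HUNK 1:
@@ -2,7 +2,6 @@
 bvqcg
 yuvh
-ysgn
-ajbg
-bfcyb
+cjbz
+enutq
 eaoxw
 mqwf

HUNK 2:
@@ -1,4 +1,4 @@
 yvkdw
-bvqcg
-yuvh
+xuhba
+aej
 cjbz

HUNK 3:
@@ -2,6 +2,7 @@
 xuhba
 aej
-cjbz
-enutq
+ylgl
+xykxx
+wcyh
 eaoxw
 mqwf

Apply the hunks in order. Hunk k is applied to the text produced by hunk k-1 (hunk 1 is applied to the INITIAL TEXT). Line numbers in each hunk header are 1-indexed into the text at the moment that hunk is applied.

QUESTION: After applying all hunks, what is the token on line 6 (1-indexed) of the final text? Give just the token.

Hunk 1: at line 2 remove [ysgn,ajbg,bfcyb] add [cjbz,enutq] -> 9 lines: yvkdw bvqcg yuvh cjbz enutq eaoxw mqwf yod vivi
Hunk 2: at line 1 remove [bvqcg,yuvh] add [xuhba,aej] -> 9 lines: yvkdw xuhba aej cjbz enutq eaoxw mqwf yod vivi
Hunk 3: at line 2 remove [cjbz,enutq] add [ylgl,xykxx,wcyh] -> 10 lines: yvkdw xuhba aej ylgl xykxx wcyh eaoxw mqwf yod vivi
Final line 6: wcyh

Answer: wcyh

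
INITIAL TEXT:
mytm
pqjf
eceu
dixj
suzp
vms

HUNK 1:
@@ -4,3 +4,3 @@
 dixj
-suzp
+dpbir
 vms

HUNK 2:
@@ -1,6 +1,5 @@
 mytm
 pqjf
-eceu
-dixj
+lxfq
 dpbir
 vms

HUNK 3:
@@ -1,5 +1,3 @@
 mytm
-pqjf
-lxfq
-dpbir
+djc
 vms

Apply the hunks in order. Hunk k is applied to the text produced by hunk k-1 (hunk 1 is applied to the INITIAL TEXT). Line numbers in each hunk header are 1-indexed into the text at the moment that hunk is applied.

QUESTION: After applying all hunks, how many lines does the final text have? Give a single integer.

Hunk 1: at line 4 remove [suzp] add [dpbir] -> 6 lines: mytm pqjf eceu dixj dpbir vms
Hunk 2: at line 1 remove [eceu,dixj] add [lxfq] -> 5 lines: mytm pqjf lxfq dpbir vms
Hunk 3: at line 1 remove [pqjf,lxfq,dpbir] add [djc] -> 3 lines: mytm djc vms
Final line count: 3

Answer: 3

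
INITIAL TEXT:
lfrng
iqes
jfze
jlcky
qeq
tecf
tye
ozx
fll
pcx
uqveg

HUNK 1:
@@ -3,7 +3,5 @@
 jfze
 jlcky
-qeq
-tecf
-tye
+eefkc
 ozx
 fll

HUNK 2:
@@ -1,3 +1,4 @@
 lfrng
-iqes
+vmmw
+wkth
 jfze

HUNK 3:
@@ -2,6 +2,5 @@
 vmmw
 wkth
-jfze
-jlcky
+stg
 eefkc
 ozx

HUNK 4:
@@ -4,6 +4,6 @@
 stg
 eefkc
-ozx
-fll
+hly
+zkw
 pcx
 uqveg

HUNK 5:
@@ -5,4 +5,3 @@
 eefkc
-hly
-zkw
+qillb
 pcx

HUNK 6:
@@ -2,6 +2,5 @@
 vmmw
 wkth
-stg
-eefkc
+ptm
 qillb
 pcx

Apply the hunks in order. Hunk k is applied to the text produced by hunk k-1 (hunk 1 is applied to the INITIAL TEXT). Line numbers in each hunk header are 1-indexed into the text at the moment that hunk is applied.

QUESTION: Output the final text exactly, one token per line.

Answer: lfrng
vmmw
wkth
ptm
qillb
pcx
uqveg

Derivation:
Hunk 1: at line 3 remove [qeq,tecf,tye] add [eefkc] -> 9 lines: lfrng iqes jfze jlcky eefkc ozx fll pcx uqveg
Hunk 2: at line 1 remove [iqes] add [vmmw,wkth] -> 10 lines: lfrng vmmw wkth jfze jlcky eefkc ozx fll pcx uqveg
Hunk 3: at line 2 remove [jfze,jlcky] add [stg] -> 9 lines: lfrng vmmw wkth stg eefkc ozx fll pcx uqveg
Hunk 4: at line 4 remove [ozx,fll] add [hly,zkw] -> 9 lines: lfrng vmmw wkth stg eefkc hly zkw pcx uqveg
Hunk 5: at line 5 remove [hly,zkw] add [qillb] -> 8 lines: lfrng vmmw wkth stg eefkc qillb pcx uqveg
Hunk 6: at line 2 remove [stg,eefkc] add [ptm] -> 7 lines: lfrng vmmw wkth ptm qillb pcx uqveg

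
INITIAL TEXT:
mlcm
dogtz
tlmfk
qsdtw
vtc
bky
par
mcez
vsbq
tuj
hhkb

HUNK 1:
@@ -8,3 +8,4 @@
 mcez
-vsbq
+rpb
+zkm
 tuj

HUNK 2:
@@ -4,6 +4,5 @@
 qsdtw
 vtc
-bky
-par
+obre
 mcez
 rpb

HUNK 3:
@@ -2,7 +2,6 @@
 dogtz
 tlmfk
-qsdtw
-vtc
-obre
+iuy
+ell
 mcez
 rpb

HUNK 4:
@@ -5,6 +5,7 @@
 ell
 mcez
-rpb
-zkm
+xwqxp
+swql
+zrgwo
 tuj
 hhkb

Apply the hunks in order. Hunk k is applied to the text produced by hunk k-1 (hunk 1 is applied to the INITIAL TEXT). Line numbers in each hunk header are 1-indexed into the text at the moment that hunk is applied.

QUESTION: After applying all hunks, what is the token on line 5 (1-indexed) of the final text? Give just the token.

Hunk 1: at line 8 remove [vsbq] add [rpb,zkm] -> 12 lines: mlcm dogtz tlmfk qsdtw vtc bky par mcez rpb zkm tuj hhkb
Hunk 2: at line 4 remove [bky,par] add [obre] -> 11 lines: mlcm dogtz tlmfk qsdtw vtc obre mcez rpb zkm tuj hhkb
Hunk 3: at line 2 remove [qsdtw,vtc,obre] add [iuy,ell] -> 10 lines: mlcm dogtz tlmfk iuy ell mcez rpb zkm tuj hhkb
Hunk 4: at line 5 remove [rpb,zkm] add [xwqxp,swql,zrgwo] -> 11 lines: mlcm dogtz tlmfk iuy ell mcez xwqxp swql zrgwo tuj hhkb
Final line 5: ell

Answer: ell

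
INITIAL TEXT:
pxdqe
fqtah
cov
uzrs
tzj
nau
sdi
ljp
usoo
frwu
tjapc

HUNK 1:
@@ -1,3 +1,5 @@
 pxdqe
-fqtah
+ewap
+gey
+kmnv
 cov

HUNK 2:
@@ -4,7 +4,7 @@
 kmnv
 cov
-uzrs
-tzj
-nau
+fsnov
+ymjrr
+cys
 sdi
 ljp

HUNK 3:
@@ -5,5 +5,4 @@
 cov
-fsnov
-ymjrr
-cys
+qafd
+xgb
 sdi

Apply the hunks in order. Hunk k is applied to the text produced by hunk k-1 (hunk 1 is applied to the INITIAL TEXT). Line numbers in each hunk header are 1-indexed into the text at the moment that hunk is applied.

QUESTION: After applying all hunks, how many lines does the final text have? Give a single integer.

Hunk 1: at line 1 remove [fqtah] add [ewap,gey,kmnv] -> 13 lines: pxdqe ewap gey kmnv cov uzrs tzj nau sdi ljp usoo frwu tjapc
Hunk 2: at line 4 remove [uzrs,tzj,nau] add [fsnov,ymjrr,cys] -> 13 lines: pxdqe ewap gey kmnv cov fsnov ymjrr cys sdi ljp usoo frwu tjapc
Hunk 3: at line 5 remove [fsnov,ymjrr,cys] add [qafd,xgb] -> 12 lines: pxdqe ewap gey kmnv cov qafd xgb sdi ljp usoo frwu tjapc
Final line count: 12

Answer: 12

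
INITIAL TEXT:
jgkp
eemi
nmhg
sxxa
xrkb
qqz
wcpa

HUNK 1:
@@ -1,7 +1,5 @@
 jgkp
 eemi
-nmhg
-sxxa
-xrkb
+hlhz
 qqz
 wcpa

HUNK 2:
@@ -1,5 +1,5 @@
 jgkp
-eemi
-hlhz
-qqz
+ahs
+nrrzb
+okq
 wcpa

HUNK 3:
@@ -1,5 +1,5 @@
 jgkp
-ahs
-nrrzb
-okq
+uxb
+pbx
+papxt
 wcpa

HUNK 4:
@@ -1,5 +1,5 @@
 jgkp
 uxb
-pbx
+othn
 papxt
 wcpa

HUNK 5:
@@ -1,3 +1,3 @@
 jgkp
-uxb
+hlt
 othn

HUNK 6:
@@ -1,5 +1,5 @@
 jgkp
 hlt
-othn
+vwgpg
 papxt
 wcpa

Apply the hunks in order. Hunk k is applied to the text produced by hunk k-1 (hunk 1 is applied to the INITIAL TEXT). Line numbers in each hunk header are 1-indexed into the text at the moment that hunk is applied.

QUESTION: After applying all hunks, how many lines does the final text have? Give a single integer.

Hunk 1: at line 1 remove [nmhg,sxxa,xrkb] add [hlhz] -> 5 lines: jgkp eemi hlhz qqz wcpa
Hunk 2: at line 1 remove [eemi,hlhz,qqz] add [ahs,nrrzb,okq] -> 5 lines: jgkp ahs nrrzb okq wcpa
Hunk 3: at line 1 remove [ahs,nrrzb,okq] add [uxb,pbx,papxt] -> 5 lines: jgkp uxb pbx papxt wcpa
Hunk 4: at line 1 remove [pbx] add [othn] -> 5 lines: jgkp uxb othn papxt wcpa
Hunk 5: at line 1 remove [uxb] add [hlt] -> 5 lines: jgkp hlt othn papxt wcpa
Hunk 6: at line 1 remove [othn] add [vwgpg] -> 5 lines: jgkp hlt vwgpg papxt wcpa
Final line count: 5

Answer: 5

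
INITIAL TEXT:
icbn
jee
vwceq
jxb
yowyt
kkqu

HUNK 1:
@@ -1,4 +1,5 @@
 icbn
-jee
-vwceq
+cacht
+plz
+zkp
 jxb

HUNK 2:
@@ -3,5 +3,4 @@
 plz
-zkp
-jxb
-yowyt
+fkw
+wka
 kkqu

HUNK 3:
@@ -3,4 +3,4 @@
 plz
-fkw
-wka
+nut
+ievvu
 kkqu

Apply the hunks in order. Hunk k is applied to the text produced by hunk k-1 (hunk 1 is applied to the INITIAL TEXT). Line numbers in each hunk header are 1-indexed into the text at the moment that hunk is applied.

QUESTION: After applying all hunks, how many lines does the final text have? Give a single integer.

Hunk 1: at line 1 remove [jee,vwceq] add [cacht,plz,zkp] -> 7 lines: icbn cacht plz zkp jxb yowyt kkqu
Hunk 2: at line 3 remove [zkp,jxb,yowyt] add [fkw,wka] -> 6 lines: icbn cacht plz fkw wka kkqu
Hunk 3: at line 3 remove [fkw,wka] add [nut,ievvu] -> 6 lines: icbn cacht plz nut ievvu kkqu
Final line count: 6

Answer: 6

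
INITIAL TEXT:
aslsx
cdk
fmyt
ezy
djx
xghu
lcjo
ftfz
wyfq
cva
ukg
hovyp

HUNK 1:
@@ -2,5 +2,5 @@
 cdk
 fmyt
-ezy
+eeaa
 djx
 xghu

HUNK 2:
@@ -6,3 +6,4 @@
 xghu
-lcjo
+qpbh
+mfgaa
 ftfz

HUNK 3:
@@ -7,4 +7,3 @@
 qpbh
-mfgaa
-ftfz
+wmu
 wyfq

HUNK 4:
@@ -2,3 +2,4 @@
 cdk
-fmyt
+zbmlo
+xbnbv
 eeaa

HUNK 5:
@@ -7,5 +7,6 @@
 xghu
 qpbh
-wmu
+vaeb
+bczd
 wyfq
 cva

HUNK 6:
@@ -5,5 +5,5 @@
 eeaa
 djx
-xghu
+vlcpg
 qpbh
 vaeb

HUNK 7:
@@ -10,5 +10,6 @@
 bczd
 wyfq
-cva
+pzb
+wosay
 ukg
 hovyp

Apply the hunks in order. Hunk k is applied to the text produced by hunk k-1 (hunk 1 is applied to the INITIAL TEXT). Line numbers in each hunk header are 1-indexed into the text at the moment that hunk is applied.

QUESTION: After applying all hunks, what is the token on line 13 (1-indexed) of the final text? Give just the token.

Hunk 1: at line 2 remove [ezy] add [eeaa] -> 12 lines: aslsx cdk fmyt eeaa djx xghu lcjo ftfz wyfq cva ukg hovyp
Hunk 2: at line 6 remove [lcjo] add [qpbh,mfgaa] -> 13 lines: aslsx cdk fmyt eeaa djx xghu qpbh mfgaa ftfz wyfq cva ukg hovyp
Hunk 3: at line 7 remove [mfgaa,ftfz] add [wmu] -> 12 lines: aslsx cdk fmyt eeaa djx xghu qpbh wmu wyfq cva ukg hovyp
Hunk 4: at line 2 remove [fmyt] add [zbmlo,xbnbv] -> 13 lines: aslsx cdk zbmlo xbnbv eeaa djx xghu qpbh wmu wyfq cva ukg hovyp
Hunk 5: at line 7 remove [wmu] add [vaeb,bczd] -> 14 lines: aslsx cdk zbmlo xbnbv eeaa djx xghu qpbh vaeb bczd wyfq cva ukg hovyp
Hunk 6: at line 5 remove [xghu] add [vlcpg] -> 14 lines: aslsx cdk zbmlo xbnbv eeaa djx vlcpg qpbh vaeb bczd wyfq cva ukg hovyp
Hunk 7: at line 10 remove [cva] add [pzb,wosay] -> 15 lines: aslsx cdk zbmlo xbnbv eeaa djx vlcpg qpbh vaeb bczd wyfq pzb wosay ukg hovyp
Final line 13: wosay

Answer: wosay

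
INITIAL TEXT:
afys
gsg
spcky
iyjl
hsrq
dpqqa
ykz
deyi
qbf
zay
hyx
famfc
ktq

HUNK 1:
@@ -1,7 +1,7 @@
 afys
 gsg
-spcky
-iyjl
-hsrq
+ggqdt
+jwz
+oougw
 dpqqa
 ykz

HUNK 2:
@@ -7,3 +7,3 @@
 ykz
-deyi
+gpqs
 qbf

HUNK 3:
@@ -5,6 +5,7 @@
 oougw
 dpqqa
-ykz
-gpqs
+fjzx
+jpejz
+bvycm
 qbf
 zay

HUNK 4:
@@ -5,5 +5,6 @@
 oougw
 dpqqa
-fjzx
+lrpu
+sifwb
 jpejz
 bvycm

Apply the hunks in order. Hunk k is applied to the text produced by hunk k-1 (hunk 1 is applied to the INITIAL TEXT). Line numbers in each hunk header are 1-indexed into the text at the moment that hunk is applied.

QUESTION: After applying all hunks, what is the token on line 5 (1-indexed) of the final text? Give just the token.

Answer: oougw

Derivation:
Hunk 1: at line 1 remove [spcky,iyjl,hsrq] add [ggqdt,jwz,oougw] -> 13 lines: afys gsg ggqdt jwz oougw dpqqa ykz deyi qbf zay hyx famfc ktq
Hunk 2: at line 7 remove [deyi] add [gpqs] -> 13 lines: afys gsg ggqdt jwz oougw dpqqa ykz gpqs qbf zay hyx famfc ktq
Hunk 3: at line 5 remove [ykz,gpqs] add [fjzx,jpejz,bvycm] -> 14 lines: afys gsg ggqdt jwz oougw dpqqa fjzx jpejz bvycm qbf zay hyx famfc ktq
Hunk 4: at line 5 remove [fjzx] add [lrpu,sifwb] -> 15 lines: afys gsg ggqdt jwz oougw dpqqa lrpu sifwb jpejz bvycm qbf zay hyx famfc ktq
Final line 5: oougw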